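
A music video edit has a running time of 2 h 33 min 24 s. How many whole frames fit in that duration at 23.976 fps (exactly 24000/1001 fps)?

220675 frames

2 h 33 min 24 s = 9204 s.
Frames = 9204 × 24000/1001 = 16992000/77 ≈ 220675.3247.
Complete frames: 220675.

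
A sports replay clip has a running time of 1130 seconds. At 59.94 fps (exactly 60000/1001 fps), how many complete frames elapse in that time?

67732 frames

Frames = 1130 × 60000/1001 = 67800000/1001 ≈ 67732.2677.
Complete frames: 67732.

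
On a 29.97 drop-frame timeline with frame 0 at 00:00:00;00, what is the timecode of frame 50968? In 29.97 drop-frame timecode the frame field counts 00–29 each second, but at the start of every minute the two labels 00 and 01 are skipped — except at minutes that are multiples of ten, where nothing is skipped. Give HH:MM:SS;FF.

Ten DF minutes hold 17982 frames, so frame 50968 lies in block 2 (frames 35964–53945) with 15004 frames into that block.
The block's first minute is 1800 frames and the rest 1798 each; 15004 frames reaches minute 8, so 2 × 18 + 8 × 2 = 52 labels have been skipped so far.
Adding those back, label number 50968 + 52 = 51020 at 30 labels/s is 1700 s + 20 f = 0 h 28 min 20 s frame 20, i.e. 00:28:20;20.

00:28:20;20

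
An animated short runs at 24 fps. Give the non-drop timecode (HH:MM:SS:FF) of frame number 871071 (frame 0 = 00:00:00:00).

871071 ÷ 24 = 36294 full seconds, remainder 15 frames.
36294 s = 10 h 4 min 54 s.
Timecode: 10:04:54:15.

10:04:54:15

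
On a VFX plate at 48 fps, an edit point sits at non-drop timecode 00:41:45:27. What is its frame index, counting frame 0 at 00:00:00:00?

frame 120267

Total seconds to the label: (0 × 3600 + 41 × 60 + 45) = 2505.
Frame index = 2505 × 48 + 27 = 120267.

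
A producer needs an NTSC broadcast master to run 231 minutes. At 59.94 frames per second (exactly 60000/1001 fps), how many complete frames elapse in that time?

830769 frames

231 min = 13860 s.
Frames = 13860 × 60000/1001 = 10800000/13 ≈ 830769.2308.
Complete frames: 830769.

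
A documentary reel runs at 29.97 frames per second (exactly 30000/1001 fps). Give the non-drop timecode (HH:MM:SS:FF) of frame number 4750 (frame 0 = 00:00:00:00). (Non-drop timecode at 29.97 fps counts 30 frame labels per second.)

4750 ÷ 30 = 158 full seconds, remainder 10 frames.
158 s = 0 h 2 min 38 s.
Timecode: 00:02:38:10.

00:02:38:10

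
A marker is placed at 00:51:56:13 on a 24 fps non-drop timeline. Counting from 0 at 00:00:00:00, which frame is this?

Total seconds to the label: (0 × 3600 + 51 × 60 + 56) = 3116.
Frame index = 3116 × 24 + 13 = 74797.

frame 74797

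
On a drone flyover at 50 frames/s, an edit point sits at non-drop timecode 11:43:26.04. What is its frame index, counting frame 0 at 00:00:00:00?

Total seconds to the label: (11 × 3600 + 43 × 60 + 26) = 42206.
Frame index = 42206 × 50 + 4 = 2110304.

frame 2110304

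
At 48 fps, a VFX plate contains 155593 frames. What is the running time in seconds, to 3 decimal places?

Running time = 155593 × 1/48 = 155593/48 s ≈ 3241.521 s.

3241.521 seconds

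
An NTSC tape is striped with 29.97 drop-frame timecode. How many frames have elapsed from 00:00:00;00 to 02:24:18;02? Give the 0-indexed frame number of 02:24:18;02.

259482

Complete 10-minute blocks: 14, each 17982 frames → 251748.
Remaining 4 whole minutes in the current block: 1800 + 3 × 1798 = 7194 frames.
Within the current minute: 18 × 30 + 2 − 2 = 540 (labels ;00/;01 skipped at this minute). Total = 251748 + 7194 + 540 = 259482.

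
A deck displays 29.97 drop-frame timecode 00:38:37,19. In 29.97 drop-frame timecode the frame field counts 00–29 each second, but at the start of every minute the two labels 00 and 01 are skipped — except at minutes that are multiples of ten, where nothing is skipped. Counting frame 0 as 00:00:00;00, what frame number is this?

As if non-drop at 30 labels/s: (0 × 3600 + 38 × 60 + 37) × 30 + 19 = 69529.
Minute boundaries passed: 38; those not divisible by 10: 38 − 3 = 35; dropped labels = 2 × 35 = 70.
Actual frame index = 69529 − 70 = 69459.

69459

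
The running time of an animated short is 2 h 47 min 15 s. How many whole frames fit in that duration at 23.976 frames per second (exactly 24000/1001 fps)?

2 h 47 min 15 s = 10035 s.
Frames = 10035 × 24000/1001 = 240840000/1001 ≈ 240599.4006.
Complete frames: 240599.

240599 frames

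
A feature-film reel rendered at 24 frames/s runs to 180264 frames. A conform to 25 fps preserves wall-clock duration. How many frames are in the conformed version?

Target frames = source frames × (target rate / source rate) = 180264 × (25)/(24) = 180264 × 25/24 = 187775.

187775 frames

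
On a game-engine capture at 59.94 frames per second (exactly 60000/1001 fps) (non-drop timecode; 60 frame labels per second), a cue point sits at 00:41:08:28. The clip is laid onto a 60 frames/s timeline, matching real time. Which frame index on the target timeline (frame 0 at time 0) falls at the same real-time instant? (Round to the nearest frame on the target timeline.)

frame 148256

Source frame index: (0×3600 + 41×60 + 8) × 60 + 28 = 148108.
Real time: 148108 / (60000/1001) = 37064027/15000 s.
Target frame: (37064027/15000) × (60) = 37064027/250 ≈ 148256.108 → 148256.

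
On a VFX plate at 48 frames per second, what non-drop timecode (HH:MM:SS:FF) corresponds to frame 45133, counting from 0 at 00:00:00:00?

00:15:40:13

45133 ÷ 48 = 940 full seconds, remainder 13 frames.
940 s = 0 h 15 min 40 s.
Timecode: 00:15:40:13.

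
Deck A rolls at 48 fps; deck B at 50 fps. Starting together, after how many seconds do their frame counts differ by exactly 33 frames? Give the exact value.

The gap grows by |50 − 48| = 2 frames per second.
Time for a 33-frame gap: 33 ÷ (2) = 16.5 s.

16.5 seconds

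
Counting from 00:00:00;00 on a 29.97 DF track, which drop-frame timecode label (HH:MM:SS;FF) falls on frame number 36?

Ten DF minutes hold 17982 frames, so frame 36 lies in block 0 (frames 0–17981) with 36 frames into that block.
The block's first minute is 1800 frames and the rest 1798 each; 36 frames reaches minute 0, so 0 × 18 + 0 × 2 = 0 labels have been skipped so far.
Adding those back, label number 36 + 0 = 36 at 30 labels/s is 1 s + 6 f = 0 h 0 min 1 s frame 6, i.e. 00:00:01;06.

00:00:01;06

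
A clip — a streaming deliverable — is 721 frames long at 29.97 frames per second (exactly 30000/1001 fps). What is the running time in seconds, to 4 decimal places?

Running time = 721 × 1001/30000 = 721721/30000 s ≈ 24.0574 s.

24.0574 seconds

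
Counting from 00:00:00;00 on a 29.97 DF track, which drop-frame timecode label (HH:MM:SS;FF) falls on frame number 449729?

04:10:05;29

Each 10-minute DF block holds 10 × 60 × 30 − 9 × 2 = 17982 frames. 449729 ÷ 17982 → 25 full blocks, remainder 179.
Within the partial block the first minute is 1800 frames and each further minute 1798, so 0 further minute boundaries passed. Total skipped labels = 18 × 25 + 2 × 0 = 450.
Non-drop label index = 449729 + 450 = 450179; at 30 labels/s that is 04:10:05:29, i.e. DF 04:10:05;29.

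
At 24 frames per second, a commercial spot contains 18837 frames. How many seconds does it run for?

Running time = 18837 / (24) = 784.875 s.

784.875 seconds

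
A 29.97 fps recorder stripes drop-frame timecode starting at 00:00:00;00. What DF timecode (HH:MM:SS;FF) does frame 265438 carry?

Each 10-minute DF block holds 10 × 60 × 30 − 9 × 2 = 17982 frames. 265438 ÷ 17982 → 14 full blocks, remainder 13690.
Within the partial block the first minute is 1800 frames and each further minute 1798, so 7 further minute boundaries passed. Total skipped labels = 18 × 14 + 2 × 7 = 266.
Non-drop label index = 265438 + 266 = 265704; at 30 labels/s that is 02:27:36:24, i.e. DF 02:27:36;24.

02:27:36;24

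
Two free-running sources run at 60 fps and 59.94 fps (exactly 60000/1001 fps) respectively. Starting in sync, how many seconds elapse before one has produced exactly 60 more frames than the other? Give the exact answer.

1001 seconds

The gap grows by |60000/1001 − 60| = 60/1001 frames per second.
Time for a 60-frame gap: 60 ÷ (60/1001) = 1001 s.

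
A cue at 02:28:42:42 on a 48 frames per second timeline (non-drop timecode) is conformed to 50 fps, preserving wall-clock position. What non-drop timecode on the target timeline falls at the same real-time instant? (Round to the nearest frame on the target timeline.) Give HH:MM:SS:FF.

Source frame index: (2×3600 + 28×60 + 42) × 48 + 42 = 428298.
Real time: 428298 / (48) = 71383/8 s.
Target frame: (71383/8) × (50) = 1784575/4 ≈ 446143.750 → 446144.
At 50 labels/s: frame 446144 → 02:28:42:44.

02:28:42:44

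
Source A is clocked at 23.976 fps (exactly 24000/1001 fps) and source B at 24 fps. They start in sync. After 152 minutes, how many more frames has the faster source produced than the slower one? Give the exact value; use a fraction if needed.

152 min = 9120 s.
A emits 24000/1001 × 9120 = 218880000/1001 frames; B emits 24 × 9120 = 218880.
Difference = 218880/1001 frames (≈ 218.6613); B is ahead of A.

218880/1001 frames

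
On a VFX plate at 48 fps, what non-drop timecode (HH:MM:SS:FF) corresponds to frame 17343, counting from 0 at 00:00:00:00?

00:06:01:15

17343 ÷ 48 = 361 full seconds, remainder 15 frames.
361 s = 0 h 6 min 1 s.
Timecode: 00:06:01:15.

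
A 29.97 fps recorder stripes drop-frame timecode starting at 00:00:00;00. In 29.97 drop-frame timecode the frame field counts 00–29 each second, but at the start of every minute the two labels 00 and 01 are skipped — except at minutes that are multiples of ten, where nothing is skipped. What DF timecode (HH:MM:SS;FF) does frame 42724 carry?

00:23:45;16

Ten DF minutes hold 17982 frames, so frame 42724 lies in block 2 (frames 35964–53945) with 6760 frames into that block.
The block's first minute is 1800 frames and the rest 1798 each; 6760 frames reaches minute 3, so 2 × 18 + 3 × 2 = 42 labels have been skipped so far.
Adding those back, label number 42724 + 42 = 42766 at 30 labels/s is 1425 s + 16 f = 0 h 23 min 45 s frame 16, i.e. 00:23:45;16.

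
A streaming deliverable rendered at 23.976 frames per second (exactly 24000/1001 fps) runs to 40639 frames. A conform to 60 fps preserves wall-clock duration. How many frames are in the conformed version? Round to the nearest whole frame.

101699 frames

Frames at target rate = 40639 × (60) / (24000/1001) = 40679639/400 ≈ 101699.098.
Nearest whole frame: 101699.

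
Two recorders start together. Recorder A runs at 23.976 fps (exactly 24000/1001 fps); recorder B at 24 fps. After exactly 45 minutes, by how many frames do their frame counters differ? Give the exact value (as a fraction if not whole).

45 min = 2700 s.
A emits 24000/1001 × 2700 = 64800000/1001 frames; B emits 24 × 2700 = 64800.
Difference = 64800/1001 frames (≈ 64.7353); B is ahead of A.

64800/1001 frames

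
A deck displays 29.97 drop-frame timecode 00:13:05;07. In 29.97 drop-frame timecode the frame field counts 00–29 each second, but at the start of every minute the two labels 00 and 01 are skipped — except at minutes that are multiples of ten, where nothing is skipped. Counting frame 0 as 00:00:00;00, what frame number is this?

23533

As if non-drop at 30 labels/s: (0 × 3600 + 13 × 60 + 5) × 30 + 7 = 23557.
Minute boundaries passed: 13; those not divisible by 10: 13 − 1 = 12; dropped labels = 2 × 12 = 24.
Actual frame index = 23557 − 24 = 23533.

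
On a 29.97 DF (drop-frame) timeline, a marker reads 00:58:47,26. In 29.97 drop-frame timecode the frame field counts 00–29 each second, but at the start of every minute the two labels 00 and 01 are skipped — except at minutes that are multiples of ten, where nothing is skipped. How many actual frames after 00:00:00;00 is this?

105730

As if non-drop at 30 labels/s: (0 × 3600 + 58 × 60 + 47) × 30 + 26 = 105836.
Minute boundaries passed: 58; those not divisible by 10: 58 − 5 = 53; dropped labels = 2 × 53 = 106.
Actual frame index = 105836 − 106 = 105730.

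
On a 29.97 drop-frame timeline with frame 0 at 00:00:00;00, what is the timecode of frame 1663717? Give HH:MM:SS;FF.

15:25:12;23

Each 10-minute DF block holds 10 × 60 × 30 − 9 × 2 = 17982 frames. 1663717 ÷ 17982 → 92 full blocks, remainder 9373.
Within the partial block the first minute is 1800 frames and each further minute 1798, so 5 further minute boundaries passed. Total skipped labels = 18 × 92 + 2 × 5 = 1666.
Non-drop label index = 1663717 + 1666 = 1665383; at 30 labels/s that is 15:25:12:23, i.e. DF 15:25:12;23.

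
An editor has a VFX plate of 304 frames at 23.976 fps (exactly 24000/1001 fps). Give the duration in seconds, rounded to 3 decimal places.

Running time = 304 × 1001/24000 = 19019/1500 s ≈ 12.679 s.

12.679 seconds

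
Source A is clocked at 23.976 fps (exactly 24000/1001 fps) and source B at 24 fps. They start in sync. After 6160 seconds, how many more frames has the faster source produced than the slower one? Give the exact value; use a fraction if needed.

A emits 24000/1001 × 6160 = 1920000/13 frames; B emits 24 × 6160 = 147840.
Difference = 1920/13 frames (≈ 147.6923); B is ahead of A.

1920/13 frames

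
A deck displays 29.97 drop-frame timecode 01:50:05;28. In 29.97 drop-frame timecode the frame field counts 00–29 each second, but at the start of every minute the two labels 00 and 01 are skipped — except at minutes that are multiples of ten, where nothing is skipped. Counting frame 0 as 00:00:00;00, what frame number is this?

197980

As if non-drop at 30 labels/s: (1 × 3600 + 50 × 60 + 5) × 30 + 28 = 198178.
Minute boundaries passed: 110; those not divisible by 10: 110 − 11 = 99; dropped labels = 2 × 99 = 198.
Actual frame index = 198178 − 198 = 197980.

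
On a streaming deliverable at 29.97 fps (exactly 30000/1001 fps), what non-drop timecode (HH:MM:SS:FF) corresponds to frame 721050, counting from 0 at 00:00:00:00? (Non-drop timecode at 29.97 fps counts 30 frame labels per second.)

721050 ÷ 30 = 24035 full seconds, remainder 0 frames.
24035 s = 6 h 40 min 35 s.
Timecode: 06:40:35:00.

06:40:35:00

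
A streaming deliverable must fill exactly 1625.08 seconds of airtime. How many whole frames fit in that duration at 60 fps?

97504 frames

Frames = 1625.08 × 60 = 487524/5 ≈ 97504.8000.
Complete frames: 97504.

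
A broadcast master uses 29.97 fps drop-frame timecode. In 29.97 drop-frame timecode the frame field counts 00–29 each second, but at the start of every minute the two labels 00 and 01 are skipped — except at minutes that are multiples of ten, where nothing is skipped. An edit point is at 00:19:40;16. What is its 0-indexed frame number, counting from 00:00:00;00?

As if non-drop at 30 labels/s: (0 × 3600 + 19 × 60 + 40) × 30 + 16 = 35416.
Minute boundaries passed: 19; those not divisible by 10: 19 − 1 = 18; dropped labels = 2 × 18 = 36.
Actual frame index = 35416 − 36 = 35380.

35380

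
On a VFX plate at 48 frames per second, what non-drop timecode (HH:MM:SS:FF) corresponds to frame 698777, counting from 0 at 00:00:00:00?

04:02:37:41

698777 ÷ 48 = 14557 full seconds, remainder 41 frames.
14557 s = 4 h 2 min 37 s.
Timecode: 04:02:37:41.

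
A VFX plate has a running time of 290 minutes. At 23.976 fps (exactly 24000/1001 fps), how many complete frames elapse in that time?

290 min = 17400 s.
Frames = 17400 × 24000/1001 = 417600000/1001 ≈ 417182.8172.
Complete frames: 417182.

417182 frames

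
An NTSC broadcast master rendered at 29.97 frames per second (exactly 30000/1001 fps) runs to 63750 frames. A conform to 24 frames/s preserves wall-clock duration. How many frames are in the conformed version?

51051 frames

Target frames = source frames × (target rate / source rate) = 63750 × (24)/(30000/1001) = 63750 × 1001/1250 = 51051.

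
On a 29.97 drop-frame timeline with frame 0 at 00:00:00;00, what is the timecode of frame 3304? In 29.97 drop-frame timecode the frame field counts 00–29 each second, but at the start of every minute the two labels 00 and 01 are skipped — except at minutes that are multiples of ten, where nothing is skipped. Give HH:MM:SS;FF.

00:01:50;06

Ten DF minutes hold 17982 frames, so frame 3304 lies in block 0 (frames 0–17981) with 3304 frames into that block.
The block's first minute is 1800 frames and the rest 1798 each; 3304 frames reaches minute 1, so 0 × 18 + 1 × 2 = 2 labels have been skipped so far.
Adding those back, label number 3304 + 2 = 3306 at 30 labels/s is 110 s + 6 f = 0 h 1 min 50 s frame 6, i.e. 00:01:50;06.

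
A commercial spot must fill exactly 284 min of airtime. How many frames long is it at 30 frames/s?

511200 frames

284 min = 17040 s.
Frames = 17040 × 30 = 511200.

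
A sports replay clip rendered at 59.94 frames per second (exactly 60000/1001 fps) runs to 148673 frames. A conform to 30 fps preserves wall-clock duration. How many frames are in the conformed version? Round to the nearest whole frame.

74411 frames

Frames at target rate = 148673 × (30) / (60000/1001) = 148821673/2000 ≈ 74410.837.
Nearest whole frame: 74411.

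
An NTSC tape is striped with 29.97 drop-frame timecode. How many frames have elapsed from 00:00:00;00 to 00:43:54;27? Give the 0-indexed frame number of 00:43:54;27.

As if non-drop at 30 labels/s: (0 × 3600 + 43 × 60 + 54) × 30 + 27 = 79047.
Minute boundaries passed: 43; those not divisible by 10: 43 − 4 = 39; dropped labels = 2 × 39 = 78.
Actual frame index = 79047 − 78 = 78969.

78969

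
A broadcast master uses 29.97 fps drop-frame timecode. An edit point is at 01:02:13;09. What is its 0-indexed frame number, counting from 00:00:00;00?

111887

As if non-drop at 30 labels/s: (1 × 3600 + 2 × 60 + 13) × 30 + 9 = 111999.
Minute boundaries passed: 62; those not divisible by 10: 62 − 6 = 56; dropped labels = 2 × 56 = 112.
Actual frame index = 111999 − 112 = 111887.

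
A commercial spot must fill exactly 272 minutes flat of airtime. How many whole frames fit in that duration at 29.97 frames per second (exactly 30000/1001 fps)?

272 min = 16320 s.
Frames = 16320 × 30000/1001 = 489600000/1001 ≈ 489110.8891.
Complete frames: 489110.

489110 frames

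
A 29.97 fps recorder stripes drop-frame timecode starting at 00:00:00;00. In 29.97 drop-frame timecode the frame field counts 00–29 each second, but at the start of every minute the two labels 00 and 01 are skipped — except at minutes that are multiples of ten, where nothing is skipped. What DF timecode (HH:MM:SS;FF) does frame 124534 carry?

01:09:15;10

Each 10-minute DF block holds 10 × 60 × 30 − 9 × 2 = 17982 frames. 124534 ÷ 17982 → 6 full blocks, remainder 16642.
Within the partial block the first minute is 1800 frames and each further minute 1798, so 9 further minute boundaries passed. Total skipped labels = 18 × 6 + 2 × 9 = 126.
Non-drop label index = 124534 + 126 = 124660; at 30 labels/s that is 01:09:15:10, i.e. DF 01:09:15;10.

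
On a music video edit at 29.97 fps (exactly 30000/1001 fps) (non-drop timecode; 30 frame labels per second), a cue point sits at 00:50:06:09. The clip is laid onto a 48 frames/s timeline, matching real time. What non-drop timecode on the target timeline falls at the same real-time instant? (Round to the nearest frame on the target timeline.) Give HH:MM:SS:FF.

00:50:09:15

Source frame index: (0×3600 + 50×60 + 6) × 30 + 9 = 90189.
Real time: 90189 / (30000/1001) = 30093063/10000 s.
Target frame: (30093063/10000) × (48) = 90279189/625 ≈ 144446.702 → 144447.
At 48 labels/s: frame 144447 → 00:50:09:15.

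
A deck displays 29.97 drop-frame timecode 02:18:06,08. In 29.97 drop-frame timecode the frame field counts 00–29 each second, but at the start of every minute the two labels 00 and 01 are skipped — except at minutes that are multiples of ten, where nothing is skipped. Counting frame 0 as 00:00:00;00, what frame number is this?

248338

As if non-drop at 30 labels/s: (2 × 3600 + 18 × 60 + 6) × 30 + 8 = 248588.
Minute boundaries passed: 138; those not divisible by 10: 138 − 13 = 125; dropped labels = 2 × 125 = 250.
Actual frame index = 248588 − 250 = 248338.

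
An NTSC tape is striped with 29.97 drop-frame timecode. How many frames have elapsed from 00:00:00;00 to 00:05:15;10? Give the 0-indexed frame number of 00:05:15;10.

9450

As if non-drop at 30 labels/s: (0 × 3600 + 5 × 60 + 15) × 30 + 10 = 9460.
Minute boundaries passed: 5; those not divisible by 10: 5 − 0 = 5; dropped labels = 2 × 5 = 10.
Actual frame index = 9460 − 10 = 9450.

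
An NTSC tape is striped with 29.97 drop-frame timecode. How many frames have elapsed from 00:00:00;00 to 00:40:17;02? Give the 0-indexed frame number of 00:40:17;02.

72440

Complete 10-minute blocks: 4, each 17982 frames → 71928.
Remaining 0 whole minutes in the current block: 0 frames.
Within the current minute: 17 × 30 + 2 = 512. Total = 71928 + 0 + 512 = 72440.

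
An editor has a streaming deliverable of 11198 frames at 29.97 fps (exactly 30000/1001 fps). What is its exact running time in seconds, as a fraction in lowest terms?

5604599/15000 seconds

Running time = 11198 ÷ (30000/1001) = 11198 × 1001/30000 = 5604599/15000 s.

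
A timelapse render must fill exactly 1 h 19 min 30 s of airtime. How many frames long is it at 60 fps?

1 h 19 min 30 s = 4770 s.
Frames = 4770 × 60 = 286200.

286200 frames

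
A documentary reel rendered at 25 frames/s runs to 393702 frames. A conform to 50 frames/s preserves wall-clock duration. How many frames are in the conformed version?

787404 frames

Target frames = source frames × (target rate / source rate) = 393702 × (50)/(25) = 393702 × 2 = 787404.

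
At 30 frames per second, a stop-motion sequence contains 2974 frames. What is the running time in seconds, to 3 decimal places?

Running time = 2974 × 1/30 = 1487/15 s ≈ 99.133 s.

99.133 seconds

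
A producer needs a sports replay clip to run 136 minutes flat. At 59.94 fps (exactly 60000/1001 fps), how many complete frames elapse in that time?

489110 frames

136 min = 8160 s.
Frames = 8160 × 60000/1001 = 489600000/1001 ≈ 489110.8891.
Complete frames: 489110.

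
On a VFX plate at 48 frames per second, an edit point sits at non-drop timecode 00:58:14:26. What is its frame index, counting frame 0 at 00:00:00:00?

Total seconds to the label: (0 × 3600 + 58 × 60 + 14) = 3494.
Frame index = 3494 × 48 + 26 = 167738.

frame 167738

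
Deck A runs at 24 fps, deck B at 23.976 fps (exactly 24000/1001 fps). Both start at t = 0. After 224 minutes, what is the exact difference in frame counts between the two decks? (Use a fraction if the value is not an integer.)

46080/143 frames

224 min = 13440 s.
A emits 24 × 13440 = 322560 frames; B emits 24000/1001 × 13440 = 46080000/143.
Difference = 46080/143 frames (≈ 322.2378); B is behind A.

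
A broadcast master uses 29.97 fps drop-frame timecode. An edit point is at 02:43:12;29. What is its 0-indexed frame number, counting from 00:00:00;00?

293495

Complete 10-minute blocks: 16, each 17982 frames → 287712.
Remaining 3 whole minutes in the current block: 1800 + 2 × 1798 = 5396 frames.
Within the current minute: 12 × 30 + 29 − 2 = 387 (labels ;00/;01 skipped at this minute). Total = 287712 + 5396 + 387 = 293495.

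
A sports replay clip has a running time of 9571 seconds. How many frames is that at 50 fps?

478550 frames

Frames = 9571 × 50 = 478550.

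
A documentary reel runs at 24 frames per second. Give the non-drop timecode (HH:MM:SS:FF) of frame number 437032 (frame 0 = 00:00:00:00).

437032 ÷ 24 = 18209 full seconds, remainder 16 frames.
18209 s = 5 h 3 min 29 s.
Timecode: 05:03:29:16.

05:03:29:16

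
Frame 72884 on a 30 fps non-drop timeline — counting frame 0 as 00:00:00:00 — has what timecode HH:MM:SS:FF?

72884 ÷ 30 = 2429 full seconds, remainder 14 frames.
2429 s = 0 h 40 min 29 s.
Timecode: 00:40:29:14.

00:40:29:14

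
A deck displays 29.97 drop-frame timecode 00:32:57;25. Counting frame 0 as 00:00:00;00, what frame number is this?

Complete 10-minute blocks: 3, each 17982 frames → 53946.
Remaining 2 whole minutes in the current block: 1800 + 1 × 1798 = 3598 frames.
Within the current minute: 57 × 30 + 25 − 2 = 1733 (labels ;00/;01 skipped at this minute). Total = 53946 + 3598 + 1733 = 59277.

59277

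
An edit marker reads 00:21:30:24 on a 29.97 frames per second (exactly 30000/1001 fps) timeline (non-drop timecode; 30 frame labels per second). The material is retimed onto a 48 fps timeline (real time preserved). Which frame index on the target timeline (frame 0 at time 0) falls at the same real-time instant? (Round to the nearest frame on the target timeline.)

Source frame index: (0×3600 + 21×60 + 30) × 30 + 24 = 38724.
Real time: 38724 / (30000/1001) = 3230227/2500 s.
Target frame: (3230227/2500) × (48) = 38762724/625 ≈ 62020.358 → 62020.

frame 62020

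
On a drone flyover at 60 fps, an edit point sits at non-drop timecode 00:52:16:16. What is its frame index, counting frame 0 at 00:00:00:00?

188176

Total seconds to the label: (0 × 3600 + 52 × 60 + 16) = 3136.
Frame index = 3136 × 60 + 16 = 188176.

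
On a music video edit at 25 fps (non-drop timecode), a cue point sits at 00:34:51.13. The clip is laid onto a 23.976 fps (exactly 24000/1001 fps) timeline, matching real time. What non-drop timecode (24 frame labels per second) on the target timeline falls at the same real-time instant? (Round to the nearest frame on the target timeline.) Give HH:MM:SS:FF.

00:34:49:10

Source frame index: (0×3600 + 34×60 + 51) × 25 + 13 = 52288.
Real time: 52288 / (25) = 52288/25 s.
Target frame: (52288/25) × (24000/1001) = 50196480/1001 ≈ 50146.334 → 50146.
At 24 labels/s: frame 50146 → 00:34:49:10.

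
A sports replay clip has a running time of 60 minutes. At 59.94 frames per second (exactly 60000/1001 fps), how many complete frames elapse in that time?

215784 frames

60 min = 3600 s.
Frames = 3600 × 60000/1001 = 216000000/1001 ≈ 215784.2158.
Complete frames: 215784.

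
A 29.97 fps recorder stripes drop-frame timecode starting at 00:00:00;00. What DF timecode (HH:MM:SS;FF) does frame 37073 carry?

00:20:36;29

Ten DF minutes hold 17982 frames, so frame 37073 lies in block 2 (frames 35964–53945) with 1109 frames into that block.
The block's first minute is 1800 frames and the rest 1798 each; 1109 frames reaches minute 0, so 2 × 18 + 0 × 2 = 36 labels have been skipped so far.
Adding those back, label number 37073 + 36 = 37109 at 30 labels/s is 1236 s + 29 f = 0 h 20 min 36 s frame 29, i.e. 00:20:36;29.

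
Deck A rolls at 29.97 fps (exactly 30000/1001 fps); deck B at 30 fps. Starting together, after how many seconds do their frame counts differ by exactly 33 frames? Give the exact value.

1101.1 seconds

The gap grows by |30 − 30000/1001| = 30/1001 frames per second.
Time for a 33-frame gap: 33 ÷ (30/1001) = 1101.1 s.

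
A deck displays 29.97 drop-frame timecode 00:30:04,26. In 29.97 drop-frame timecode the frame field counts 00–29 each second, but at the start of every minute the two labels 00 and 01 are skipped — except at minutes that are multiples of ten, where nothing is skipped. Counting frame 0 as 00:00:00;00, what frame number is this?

54092

Complete 10-minute blocks: 3, each 17982 frames → 53946.
Remaining 0 whole minutes in the current block: 0 frames.
Within the current minute: 4 × 30 + 26 = 146. Total = 53946 + 0 + 146 = 54092.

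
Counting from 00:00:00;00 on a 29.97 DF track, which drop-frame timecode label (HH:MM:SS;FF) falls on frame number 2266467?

Ten DF minutes hold 17982 frames, so frame 2266467 lies in block 126 (frames 2265732–2283713) with 735 frames into that block.
The block's first minute is 1800 frames and the rest 1798 each; 735 frames reaches minute 0, so 126 × 18 + 0 × 2 = 2268 labels have been skipped so far.
Adding those back, label number 2266467 + 2268 = 2268735 at 30 labels/s is 75624 s + 15 f = 21 h 0 min 24 s frame 15, i.e. 21:00:24;15.

21:00:24;15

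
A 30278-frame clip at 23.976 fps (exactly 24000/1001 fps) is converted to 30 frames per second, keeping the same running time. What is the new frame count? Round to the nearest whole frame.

Frames at target rate = 30278 × (30) / (24000/1001) = 15154139/400 ≈ 37885.348.
Nearest whole frame: 37885.

37885 frames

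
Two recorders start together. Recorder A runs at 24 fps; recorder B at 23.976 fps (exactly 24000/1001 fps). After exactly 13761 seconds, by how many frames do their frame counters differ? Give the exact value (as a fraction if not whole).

30024/91 frames

A emits 24 × 13761 = 330264 frames; B emits 24000/1001 × 13761 = 30024000/91.
Difference = 30024/91 frames (≈ 329.9341); B is behind A.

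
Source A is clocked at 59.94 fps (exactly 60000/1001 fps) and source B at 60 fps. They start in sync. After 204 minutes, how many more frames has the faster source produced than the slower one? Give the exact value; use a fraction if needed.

734400/1001 frames

204 min = 12240 s.
A emits 60000/1001 × 12240 = 734400000/1001 frames; B emits 60 × 12240 = 734400.
Difference = 734400/1001 frames (≈ 733.6663); B is ahead of A.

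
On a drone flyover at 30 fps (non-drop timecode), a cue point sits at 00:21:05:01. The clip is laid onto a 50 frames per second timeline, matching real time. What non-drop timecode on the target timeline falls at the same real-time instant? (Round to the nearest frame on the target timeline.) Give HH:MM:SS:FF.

Source frame index: (0×3600 + 21×60 + 5) × 30 + 1 = 37951.
Real time: 37951 / (30) = 37951/30 s.
Target frame: (37951/30) × (50) = 189755/3 ≈ 63251.667 → 63252.
At 50 labels/s: frame 63252 → 00:21:05:02.

00:21:05:02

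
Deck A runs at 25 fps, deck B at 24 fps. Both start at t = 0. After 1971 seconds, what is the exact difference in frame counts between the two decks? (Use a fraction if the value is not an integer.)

A emits 25 × 1971 = 49275 frames; B emits 24 × 1971 = 47304.
Difference = 1971 frames; B is behind A.

1971 frames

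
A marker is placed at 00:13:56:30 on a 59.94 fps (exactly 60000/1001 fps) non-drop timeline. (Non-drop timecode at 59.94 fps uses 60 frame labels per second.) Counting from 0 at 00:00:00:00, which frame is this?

Total seconds to the label: (0 × 3600 + 13 × 60 + 56) = 836.
Frame index = 836 × 60 + 30 = 50190.

50190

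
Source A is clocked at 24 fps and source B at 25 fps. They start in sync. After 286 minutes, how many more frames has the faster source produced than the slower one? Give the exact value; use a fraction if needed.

17160 frames

286 min = 17160 s.
A emits 24 × 17160 = 411840 frames; B emits 25 × 17160 = 429000.
Difference = 17160 frames; B is ahead of A.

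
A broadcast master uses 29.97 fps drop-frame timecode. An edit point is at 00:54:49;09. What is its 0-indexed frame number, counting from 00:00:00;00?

98581

As if non-drop at 30 labels/s: (0 × 3600 + 54 × 60 + 49) × 30 + 9 = 98679.
Minute boundaries passed: 54; those not divisible by 10: 54 − 5 = 49; dropped labels = 2 × 49 = 98.
Actual frame index = 98679 − 98 = 98581.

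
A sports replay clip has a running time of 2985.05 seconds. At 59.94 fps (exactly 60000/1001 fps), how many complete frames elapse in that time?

178924 frames

Frames = 2985.05 × 60000/1001 = 179103000/1001 ≈ 178924.0759.
Complete frames: 178924.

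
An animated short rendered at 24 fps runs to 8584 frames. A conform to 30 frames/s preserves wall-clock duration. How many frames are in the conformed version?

Target frames = source frames × (target rate / source rate) = 8584 × (30)/(24) = 8584 × 5/4 = 10730.

10730 frames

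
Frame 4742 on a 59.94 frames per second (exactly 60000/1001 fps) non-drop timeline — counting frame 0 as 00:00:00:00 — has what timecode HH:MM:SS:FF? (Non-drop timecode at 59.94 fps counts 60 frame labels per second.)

00:01:19:02

4742 ÷ 60 = 79 full seconds, remainder 2 frames.
79 s = 0 h 1 min 19 s.
Timecode: 00:01:19:02.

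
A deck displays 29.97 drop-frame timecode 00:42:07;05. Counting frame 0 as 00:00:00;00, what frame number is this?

As if non-drop at 30 labels/s: (0 × 3600 + 42 × 60 + 7) × 30 + 5 = 75815.
Minute boundaries passed: 42; those not divisible by 10: 42 − 4 = 38; dropped labels = 2 × 38 = 76.
Actual frame index = 75815 − 76 = 75739.

75739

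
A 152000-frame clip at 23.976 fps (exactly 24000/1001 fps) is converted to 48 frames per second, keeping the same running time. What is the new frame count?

304304 frames

Target frames = source frames × (target rate / source rate) = 152000 × (48)/(24000/1001) = 152000 × 1001/500 = 304304.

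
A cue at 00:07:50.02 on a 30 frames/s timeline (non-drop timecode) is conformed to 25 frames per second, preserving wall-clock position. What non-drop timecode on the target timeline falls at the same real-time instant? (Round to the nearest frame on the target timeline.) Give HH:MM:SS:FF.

00:07:50:02

Source frame index: (0×3600 + 7×60 + 50) × 30 + 2 = 14102.
Real time: 14102 / (30) = 7051/15 s.
Target frame: (7051/15) × (25) = 35255/3 ≈ 11751.667 → 11752.
At 25 labels/s: frame 11752 → 00:07:50:02.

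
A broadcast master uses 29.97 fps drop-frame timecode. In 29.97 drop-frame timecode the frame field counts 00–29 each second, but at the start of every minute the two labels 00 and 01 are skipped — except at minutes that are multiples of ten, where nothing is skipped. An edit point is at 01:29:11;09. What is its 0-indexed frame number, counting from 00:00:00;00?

Complete 10-minute blocks: 8, each 17982 frames → 143856.
Remaining 9 whole minutes in the current block: 1800 + 8 × 1798 = 16184 frames.
Within the current minute: 11 × 30 + 9 − 2 = 337 (labels ;00/;01 skipped at this minute). Total = 143856 + 16184 + 337 = 160377.

160377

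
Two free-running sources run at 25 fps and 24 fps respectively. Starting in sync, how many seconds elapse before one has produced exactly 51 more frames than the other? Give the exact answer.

51 seconds

The gap grows by |24 − 25| = 1 frame per second.
Time for a 51-frame gap: 51 ÷ (1) = 51 s.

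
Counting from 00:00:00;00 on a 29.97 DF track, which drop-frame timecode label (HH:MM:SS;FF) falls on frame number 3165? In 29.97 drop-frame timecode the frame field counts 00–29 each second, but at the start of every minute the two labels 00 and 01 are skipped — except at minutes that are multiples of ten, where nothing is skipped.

00:01:45;17

Ten DF minutes hold 17982 frames, so frame 3165 lies in block 0 (frames 0–17981) with 3165 frames into that block.
The block's first minute is 1800 frames and the rest 1798 each; 3165 frames reaches minute 1, so 0 × 18 + 1 × 2 = 2 labels have been skipped so far.
Adding those back, label number 3165 + 2 = 3167 at 30 labels/s is 105 s + 17 f = 0 h 1 min 45 s frame 17, i.e. 00:01:45;17.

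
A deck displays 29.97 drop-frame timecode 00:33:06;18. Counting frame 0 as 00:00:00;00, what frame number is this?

59538

As if non-drop at 30 labels/s: (0 × 3600 + 33 × 60 + 6) × 30 + 18 = 59598.
Minute boundaries passed: 33; those not divisible by 10: 33 − 3 = 30; dropped labels = 2 × 30 = 60.
Actual frame index = 59598 − 60 = 59538.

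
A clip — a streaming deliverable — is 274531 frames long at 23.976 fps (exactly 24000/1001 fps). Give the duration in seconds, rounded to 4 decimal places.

Running time = 274531 × 1001/24000 = 274805531/24000 s ≈ 11450.2305 s.

11450.2305 seconds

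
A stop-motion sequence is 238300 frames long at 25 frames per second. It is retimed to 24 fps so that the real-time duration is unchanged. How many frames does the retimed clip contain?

228768 frames

Target frames = source frames × (target rate / source rate) = 238300 × (24)/(25) = 238300 × 24/25 = 228768.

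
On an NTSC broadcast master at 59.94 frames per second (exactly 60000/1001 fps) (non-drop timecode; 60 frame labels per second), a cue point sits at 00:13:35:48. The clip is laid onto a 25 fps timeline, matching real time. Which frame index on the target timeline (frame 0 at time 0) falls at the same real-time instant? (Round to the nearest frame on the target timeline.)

frame 20415

Source frame index: (0×3600 + 13×60 + 35) × 60 + 48 = 48948.
Real time: 48948 / (60000/1001) = 4083079/5000 s.
Target frame: (4083079/5000) × (25) = 4083079/200 ≈ 20415.395 → 20415.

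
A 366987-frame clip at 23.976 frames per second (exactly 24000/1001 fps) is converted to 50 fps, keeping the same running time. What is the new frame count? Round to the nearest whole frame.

765321 frames

Frames at target rate = 366987 × (50) / (24000/1001) = 122451329/160 ≈ 765320.806.
Nearest whole frame: 765321.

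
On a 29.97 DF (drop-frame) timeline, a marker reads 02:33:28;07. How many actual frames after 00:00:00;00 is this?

As if non-drop at 30 labels/s: (2 × 3600 + 33 × 60 + 28) × 30 + 7 = 276247.
Minute boundaries passed: 153; those not divisible by 10: 153 − 15 = 138; dropped labels = 2 × 138 = 276.
Actual frame index = 276247 − 276 = 275971.

275971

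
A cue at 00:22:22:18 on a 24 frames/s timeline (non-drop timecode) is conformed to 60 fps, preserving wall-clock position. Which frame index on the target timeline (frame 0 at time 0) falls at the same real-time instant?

frame 80565

Source frame index: (0×3600 + 22×60 + 22) × 24 + 18 = 32226.
Real time: 32226 / (24) = 5371/4 s.
Target frame: (5371/4) × (60) = 80565.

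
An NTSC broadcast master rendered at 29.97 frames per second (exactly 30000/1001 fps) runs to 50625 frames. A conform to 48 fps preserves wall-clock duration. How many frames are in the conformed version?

81081 frames

Target frames = source frames × (target rate / source rate) = 50625 × (48)/(30000/1001) = 50625 × 1001/625 = 81081.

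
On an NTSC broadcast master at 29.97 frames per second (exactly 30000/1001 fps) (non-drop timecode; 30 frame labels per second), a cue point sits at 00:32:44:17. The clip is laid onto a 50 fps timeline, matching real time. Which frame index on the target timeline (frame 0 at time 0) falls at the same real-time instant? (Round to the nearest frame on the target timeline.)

Source frame index: (0×3600 + 32×60 + 44) × 30 + 17 = 58937.
Real time: 58937 / (30000/1001) = 58995937/30000 s.
Target frame: (58995937/30000) × (50) = 58995937/600 ≈ 98326.562 → 98327.

frame 98327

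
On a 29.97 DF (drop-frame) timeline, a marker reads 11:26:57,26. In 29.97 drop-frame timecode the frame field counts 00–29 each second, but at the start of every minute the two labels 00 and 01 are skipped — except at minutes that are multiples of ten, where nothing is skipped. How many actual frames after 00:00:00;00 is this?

As if non-drop at 30 labels/s: (11 × 3600 + 26 × 60 + 57) × 30 + 26 = 1236536.
Minute boundaries passed: 686; those not divisible by 10: 686 − 68 = 618; dropped labels = 2 × 618 = 1236.
Actual frame index = 1236536 − 1236 = 1235300.

1235300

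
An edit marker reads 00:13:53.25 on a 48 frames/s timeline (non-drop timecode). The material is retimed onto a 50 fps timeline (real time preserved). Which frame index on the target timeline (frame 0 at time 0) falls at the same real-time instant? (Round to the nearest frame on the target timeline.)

Source frame index: (0×3600 + 13×60 + 53) × 48 + 25 = 40009.
Real time: 40009 / (48) = 40009/48 s.
Target frame: (40009/48) × (50) = 1000225/24 ≈ 41676.042 → 41676.

frame 41676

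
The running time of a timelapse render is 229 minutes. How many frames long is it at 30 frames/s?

229 min = 13740 s.
Frames = 13740 × 30 = 412200.

412200 frames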